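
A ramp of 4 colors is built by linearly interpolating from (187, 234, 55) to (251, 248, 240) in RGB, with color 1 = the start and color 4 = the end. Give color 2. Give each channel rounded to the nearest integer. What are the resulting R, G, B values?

With 4 swatches and endpoints inclusive, swatch 2 sits at t = (2 − 1)/(4 − 1) = 1/3 ≈ 0.3333.
R = 187 + 0.3333 × (251 − 187) = 208.331 → 208
G = 234 + 0.3333 × (248 − 234) = 238.666 → 239
B = 55 + 0.3333 × (240 − 55) = 116.66 → 117

(208, 239, 117)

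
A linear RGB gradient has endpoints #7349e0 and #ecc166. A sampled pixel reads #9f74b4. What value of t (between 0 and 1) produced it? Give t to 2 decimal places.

0.36

Invert the lerp on the B channel (largest span, 122): t = (180 − 224) / (102 − 224) = -44/-122 = 0.36066.
Check on R: (159 − 115)/(236 − 115) = 0.3636 ✓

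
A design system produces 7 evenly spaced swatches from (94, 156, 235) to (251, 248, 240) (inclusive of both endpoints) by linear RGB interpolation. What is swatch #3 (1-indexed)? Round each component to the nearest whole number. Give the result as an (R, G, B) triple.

(146, 187, 237)

With 7 swatches and endpoints inclusive, swatch 3 sits at t = (3 − 1)/(7 − 1) = 2/6 ≈ 0.3333.
R = 94 + 0.3333 × (251 − 94) = 146.328 → 146
G = 156 + 0.3333 × (248 − 156) = 186.664 → 187
B = 235 + 0.3333 × (240 − 235) = 236.667 → 237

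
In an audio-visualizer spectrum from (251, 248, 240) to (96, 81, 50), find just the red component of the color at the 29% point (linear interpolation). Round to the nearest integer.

R = 251 + 0.29 × (96 − 251) = 206.05 → 206

206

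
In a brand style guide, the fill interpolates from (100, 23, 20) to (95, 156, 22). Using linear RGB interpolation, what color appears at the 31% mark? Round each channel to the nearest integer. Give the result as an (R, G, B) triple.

(98, 64, 21)

31% corresponds to t = 0.31.
R = 100 + 0.31 × (95 − 100) = 100 + 0.31 × -5 = 98.45 → 98
G = 23 + 0.31 × (156 − 23) = 23 + 0.31 × 133 = 64.23 → 64
B = 20 + 0.31 × (22 − 20) = 20 + 0.31 × 2 = 20.62 → 21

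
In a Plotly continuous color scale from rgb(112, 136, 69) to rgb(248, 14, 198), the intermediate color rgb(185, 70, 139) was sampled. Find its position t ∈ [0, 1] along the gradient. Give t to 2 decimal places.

Invert the lerp on the R channel (largest span, 136): t = (185 − 112) / (248 − 112) = 73/136 = 0.53676.
Check on G: (70 − 136)/(14 − 136) = 0.541 ✓

0.54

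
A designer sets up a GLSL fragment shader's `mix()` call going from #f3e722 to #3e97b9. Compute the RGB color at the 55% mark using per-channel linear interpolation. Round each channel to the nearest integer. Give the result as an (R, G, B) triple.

#f3e722 → (243, 231, 34); #3e97b9 → (62, 151, 185).
55% corresponds to t = 0.55.
R = 243 + 0.55 × (62 − 243) = 243 + 0.55 × -181 = 143.45 → 143
G = 231 + 0.55 × (151 − 231) = 231 + 0.55 × -80 = 187 → 187
B = 34 + 0.55 × (185 − 34) = 34 + 0.55 × 151 = 117.05 → 117
So the blended color is (143, 187, 117), about #8fbb75.

(143, 187, 117)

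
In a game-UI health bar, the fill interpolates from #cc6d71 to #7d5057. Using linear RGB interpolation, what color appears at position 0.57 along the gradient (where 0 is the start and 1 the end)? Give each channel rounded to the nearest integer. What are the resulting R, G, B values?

#cc6d71 → (204, 109, 113); #7d5057 → (125, 80, 87).
R = 204 + 0.57 × (125 − 204) = 204 + 0.57 × -79 = 158.97 → 159
G = 109 + 0.57 × (80 − 109) = 109 + 0.57 × -29 = 92.47 → 92
B = 113 + 0.57 × (87 − 113) = 113 + 0.57 × -26 = 98.18 → 98

(159, 92, 98)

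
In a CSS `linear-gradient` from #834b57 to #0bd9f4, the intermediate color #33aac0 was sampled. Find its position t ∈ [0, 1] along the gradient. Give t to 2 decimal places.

Invert the lerp on the B channel (largest span, 157): t = (192 − 87) / (244 − 87) = 105/157 = 0.66879.
Check on R: (51 − 131)/(11 − 131) = 0.6667 ✓

0.67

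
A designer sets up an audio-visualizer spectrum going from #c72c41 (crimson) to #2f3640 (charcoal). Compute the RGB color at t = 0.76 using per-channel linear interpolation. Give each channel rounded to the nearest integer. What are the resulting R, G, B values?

(83, 52, 64)

#c72c41 → (199, 44, 65); #2f3640 → (47, 54, 64).
R = 199 + 0.76 × (47 − 199) = 199 + 0.76 × -152 = 83.48 → 83
G = 44 + 0.76 × (54 − 44) = 44 + 0.76 × 10 = 51.6 → 52
B = 65 + 0.76 × (64 − 65) = 65 + 0.76 × -1 = 64.24 → 64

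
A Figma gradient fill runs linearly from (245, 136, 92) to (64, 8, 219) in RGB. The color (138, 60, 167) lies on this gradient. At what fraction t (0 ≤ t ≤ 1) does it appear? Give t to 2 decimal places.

0.59

Invert the lerp on the R channel (largest span, 181): t = (138 − 245) / (64 − 245) = -107/-181 = 0.59116.
Check on G: (60 − 136)/(8 − 136) = 0.5938 ✓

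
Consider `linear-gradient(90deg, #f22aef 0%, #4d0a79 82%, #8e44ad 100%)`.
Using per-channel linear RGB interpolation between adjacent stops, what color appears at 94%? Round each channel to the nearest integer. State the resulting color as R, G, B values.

(120, 49, 156)

94% lies between the 82% and 100% stops, so the local fraction is t = (94 − 82)/(100 − 82) = 12/18 ≈ 0.6667.
#4d0a79 → (77, 10, 121); #8e44ad → (142, 68, 173).
R = 77 + 0.6667 × (142 − 77) = 120.335 → 120
G = 10 + 0.6667 × (68 − 10) = 48.669 → 49
B = 121 + 0.6667 × (173 − 121) = 155.668 → 156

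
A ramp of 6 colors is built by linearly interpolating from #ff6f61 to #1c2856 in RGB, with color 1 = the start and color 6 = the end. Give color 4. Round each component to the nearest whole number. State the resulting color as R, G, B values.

With 6 swatches and endpoints inclusive, swatch 4 sits at t = (4 − 1)/(6 − 1) = 3/5 ≈ 0.6.
#ff6f61 → (255, 111, 97); #1c2856 → (28, 40, 86).
R = 255 + 0.6 × (28 − 255) = 118.8 → 119
G = 111 + 0.6 × (40 − 111) = 68.4 → 68
B = 97 + 0.6 × (86 − 97) = 90.4 → 90

(119, 68, 90)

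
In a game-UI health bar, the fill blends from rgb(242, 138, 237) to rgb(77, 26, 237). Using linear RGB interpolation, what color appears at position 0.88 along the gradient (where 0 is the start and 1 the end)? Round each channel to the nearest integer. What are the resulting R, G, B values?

(97, 39, 237)

R = 242 + 0.88 × (77 − 242) = 242 + 0.88 × -165 = 96.8 → 97
G = 138 + 0.88 × (26 − 138) = 138 + 0.88 × -112 = 39.44 → 39
B = 237 + 0.88 × (237 − 237) = 237 + 0.88 × 0 = 237 → 237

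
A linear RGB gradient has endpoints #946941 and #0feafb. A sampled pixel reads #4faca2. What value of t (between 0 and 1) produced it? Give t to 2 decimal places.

0.52

Invert the lerp on the B channel (largest span, 186): t = (162 − 65) / (251 − 65) = 97/186 = 0.52151.
Check on R: (79 − 148)/(15 − 148) = 0.5188 ✓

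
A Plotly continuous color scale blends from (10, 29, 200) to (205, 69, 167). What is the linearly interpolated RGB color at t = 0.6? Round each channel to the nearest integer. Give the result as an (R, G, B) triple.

R = 10 + 0.6 × (205 − 10) = 10 + 0.6 × 195 = 127 → 127
G = 29 + 0.6 × (69 − 29) = 29 + 0.6 × 40 = 53 → 53
B = 200 + 0.6 × (167 − 200) = 200 + 0.6 × -33 = 180.2 → 180

(127, 53, 180)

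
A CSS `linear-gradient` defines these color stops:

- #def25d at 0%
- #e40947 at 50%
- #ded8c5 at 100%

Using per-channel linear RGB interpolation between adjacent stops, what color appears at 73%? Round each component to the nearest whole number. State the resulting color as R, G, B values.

(225, 104, 129)

73% lies between the 50% and 100% stops, so the local fraction is t = (73 − 50)/(100 − 50) = 23/50 ≈ 0.46.
#e40947 → (228, 9, 71); #ded8c5 → (222, 216, 197).
R = 228 + 0.46 × (222 − 228) = 225.24 → 225
G = 9 + 0.46 × (216 − 9) = 104.22 → 104
B = 71 + 0.46 × (197 − 71) = 128.96 → 129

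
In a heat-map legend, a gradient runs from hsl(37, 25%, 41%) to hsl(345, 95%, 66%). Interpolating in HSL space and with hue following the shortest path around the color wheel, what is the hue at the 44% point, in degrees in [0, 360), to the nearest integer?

14

Hue: 345 − 37 = 308°, but |308| > 180 so the shorter arc goes the other way: Δh = 308 − 360 = -52°.
H = 37 + 0.44 × (-52) = 14.12 → 14°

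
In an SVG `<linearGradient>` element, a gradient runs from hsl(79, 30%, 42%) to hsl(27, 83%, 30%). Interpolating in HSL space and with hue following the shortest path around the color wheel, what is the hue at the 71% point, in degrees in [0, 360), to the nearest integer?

Hue arc: Δh = 27 − 79 = -52° (|Δh| ≤ 180, already the shorter path).
H = 79 + 0.71 × (-52) = 42.08 → 42°

42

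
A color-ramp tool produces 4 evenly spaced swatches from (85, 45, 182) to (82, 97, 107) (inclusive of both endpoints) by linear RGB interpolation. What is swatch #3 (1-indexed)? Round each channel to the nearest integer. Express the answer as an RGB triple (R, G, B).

With 4 swatches and endpoints inclusive, swatch 3 sits at t = (3 − 1)/(4 − 1) = 2/3 ≈ 0.6667.
R = 85 + 0.6667 × (82 − 85) = 83 → 83
G = 45 + 0.6667 × (97 − 45) = 79.668 → 80
B = 182 + 0.6667 × (107 − 182) = 131.998 → 132

(83, 80, 132)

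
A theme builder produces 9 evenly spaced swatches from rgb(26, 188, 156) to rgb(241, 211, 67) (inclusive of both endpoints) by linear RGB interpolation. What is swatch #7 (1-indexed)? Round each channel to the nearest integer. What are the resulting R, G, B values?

(187, 205, 89)

With 9 swatches and endpoints inclusive, swatch 7 sits at t = (7 − 1)/(9 − 1) = 6/8 ≈ 0.75.
R = 26 + 0.75 × (241 − 26) = 187.25 → 187
G = 188 + 0.75 × (211 − 188) = 205.25 → 205
B = 156 + 0.75 × (67 − 156) = 89.25 → 89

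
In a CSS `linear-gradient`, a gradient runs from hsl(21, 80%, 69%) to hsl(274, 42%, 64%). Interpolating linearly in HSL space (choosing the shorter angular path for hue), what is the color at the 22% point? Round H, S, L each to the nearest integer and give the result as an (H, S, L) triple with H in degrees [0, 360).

(357, 72, 68)

Hue: 274 − 21 = 253°, but |253| > 180 so the shorter arc goes the other way: Δh = 253 − 360 = -107°.
H = 21 + 0.22 × (-107) = -2.54 → -3 → -3 mod 360 = 357°
S = 80 + 0.22 × (42 − 80) = 71.64 → 72%
L = 69 + 0.22 × (64 − 69) = 67.9 → 68%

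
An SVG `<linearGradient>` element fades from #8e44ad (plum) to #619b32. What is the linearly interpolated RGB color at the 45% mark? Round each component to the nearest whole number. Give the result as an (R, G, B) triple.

#8e44ad → (142, 68, 173); #619b32 → (97, 155, 50).
45% corresponds to t = 0.45.
R = 142 + 0.45 × (97 − 142) = 142 + 0.45 × -45 = 121.75 → 122
G = 68 + 0.45 × (155 − 68) = 68 + 0.45 × 87 = 107.15 → 107
B = 173 + 0.45 × (50 − 173) = 173 + 0.45 × -123 = 117.65 → 118

(122, 107, 118)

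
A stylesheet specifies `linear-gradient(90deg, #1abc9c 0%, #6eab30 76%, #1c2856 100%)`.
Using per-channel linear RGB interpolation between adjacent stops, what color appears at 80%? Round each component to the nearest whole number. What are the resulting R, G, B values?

(96, 149, 54)

80% lies between the 76% and 100% stops, so the local fraction is t = (80 − 76)/(100 − 76) = 4/24 ≈ 0.1667.
#6eab30 → (110, 171, 48); #1c2856 → (28, 40, 86).
R = 110 + 0.1667 × (28 − 110) = 96.331 → 96
G = 171 + 0.1667 × (40 − 171) = 149.162 → 149
B = 48 + 0.1667 × (86 − 48) = 54.335 → 54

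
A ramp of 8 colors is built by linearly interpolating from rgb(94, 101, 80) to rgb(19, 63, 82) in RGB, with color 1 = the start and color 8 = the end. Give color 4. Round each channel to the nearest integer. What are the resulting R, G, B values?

(62, 85, 81)

With 8 swatches and endpoints inclusive, swatch 4 sits at t = (4 − 1)/(8 − 1) = 3/7 ≈ 0.4286.
R = 94 + 0.4286 × (19 − 94) = 61.855 → 62
G = 101 + 0.4286 × (63 − 101) = 84.713 → 85
B = 80 + 0.4286 × (82 − 80) = 80.857 → 81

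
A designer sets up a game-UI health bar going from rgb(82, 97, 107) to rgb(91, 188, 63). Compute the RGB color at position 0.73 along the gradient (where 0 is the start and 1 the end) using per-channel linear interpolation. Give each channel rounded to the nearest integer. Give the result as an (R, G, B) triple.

(89, 163, 75)

R = 82 + 0.73 × (91 − 82) = 82 + 0.73 × 9 = 88.57 → 89
G = 97 + 0.73 × (188 − 97) = 97 + 0.73 × 91 = 163.43 → 163
B = 107 + 0.73 × (63 − 107) = 107 + 0.73 × -44 = 74.88 → 75
So the blended color is (89, 163, 75), about #59a34b.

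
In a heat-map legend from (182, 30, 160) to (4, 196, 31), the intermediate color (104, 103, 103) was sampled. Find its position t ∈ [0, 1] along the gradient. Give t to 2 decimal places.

0.44

Invert the lerp on the R channel (largest span, 178): t = (104 − 182) / (4 − 182) = -78/-178 = 0.4382.
Check on G: (103 − 30)/(196 − 30) = 0.4398 ✓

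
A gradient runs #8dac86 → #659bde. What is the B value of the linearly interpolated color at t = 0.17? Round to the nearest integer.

149

B₁ = 134 (from #8dac86), B₂ = 222 (from #659bde).
B = 134 + 0.17 × (222 − 134) = 148.96 → 149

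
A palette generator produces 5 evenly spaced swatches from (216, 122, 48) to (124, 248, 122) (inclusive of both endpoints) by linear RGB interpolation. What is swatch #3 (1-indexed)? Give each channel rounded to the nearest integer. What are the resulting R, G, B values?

With 5 swatches and endpoints inclusive, swatch 3 sits at t = (3 − 1)/(5 − 1) = 2/4 ≈ 0.5.
R = 216 + 0.5 × (124 − 216) = 170 → 170
G = 122 + 0.5 × (248 − 122) = 185 → 185
B = 48 + 0.5 × (122 − 48) = 85 → 85

(170, 185, 85)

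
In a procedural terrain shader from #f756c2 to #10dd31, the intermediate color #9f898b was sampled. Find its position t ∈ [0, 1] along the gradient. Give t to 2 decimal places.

0.38

Invert the lerp on the R channel (largest span, 231): t = (159 − 247) / (16 − 247) = -88/-231 = 0.38095.
Check on G: (137 − 86)/(221 − 86) = 0.3778 ✓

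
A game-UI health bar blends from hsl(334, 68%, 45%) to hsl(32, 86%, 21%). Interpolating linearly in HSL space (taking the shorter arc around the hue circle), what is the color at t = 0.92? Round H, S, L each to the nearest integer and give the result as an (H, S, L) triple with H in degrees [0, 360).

(27, 85, 23)

Hue: 32 − 334 = -302°, but |-302| > 180 so the shorter arc goes the other way: Δh = -302 + 360 = 58°.
H = 334 + 0.92 × (58) = 387.36 → 387 → 387 mod 360 = 27°
S = 68 + 0.92 × (86 − 68) = 84.56 → 85%
L = 45 + 0.92 × (21 − 45) = 22.92 → 23%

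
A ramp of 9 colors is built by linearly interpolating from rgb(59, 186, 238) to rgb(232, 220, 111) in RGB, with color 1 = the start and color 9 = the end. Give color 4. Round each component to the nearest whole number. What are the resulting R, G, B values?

With 9 swatches and endpoints inclusive, swatch 4 sits at t = (4 − 1)/(9 − 1) = 3/8 ≈ 0.375.
R = 59 + 0.375 × (232 − 59) = 123.875 → 124
G = 186 + 0.375 × (220 − 186) = 198.75 → 199
B = 238 + 0.375 × (111 − 238) = 190.375 → 190

(124, 199, 190)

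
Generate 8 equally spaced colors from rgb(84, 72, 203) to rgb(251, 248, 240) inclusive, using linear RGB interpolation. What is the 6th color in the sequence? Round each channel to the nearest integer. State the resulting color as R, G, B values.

(203, 198, 229)

With 8 swatches and endpoints inclusive, swatch 6 sits at t = (6 − 1)/(8 − 1) = 5/7 ≈ 0.7143.
R = 84 + 0.7143 × (251 − 84) = 203.288 → 203
G = 72 + 0.7143 × (248 − 72) = 197.717 → 198
B = 203 + 0.7143 × (240 − 203) = 229.429 → 229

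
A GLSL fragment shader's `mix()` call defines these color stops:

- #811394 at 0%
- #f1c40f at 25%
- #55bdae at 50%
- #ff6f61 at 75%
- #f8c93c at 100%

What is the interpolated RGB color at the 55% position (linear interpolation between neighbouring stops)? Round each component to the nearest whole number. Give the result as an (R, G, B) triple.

(119, 173, 159)

55% lies between the 50% and 75% stops, so the local fraction is t = (55 − 50)/(75 − 50) = 5/25 ≈ 0.2.
#55bdae → (85, 189, 174); #ff6f61 → (255, 111, 97).
R = 85 + 0.2 × (255 − 85) = 119 → 119
G = 189 + 0.2 × (111 − 189) = 173.4 → 173
B = 174 + 0.2 × (97 − 174) = 158.6 → 159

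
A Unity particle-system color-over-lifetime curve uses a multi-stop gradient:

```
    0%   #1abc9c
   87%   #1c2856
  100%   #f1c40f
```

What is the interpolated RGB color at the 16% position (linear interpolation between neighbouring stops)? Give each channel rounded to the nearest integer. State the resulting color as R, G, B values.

16% lies between the 0% and 87% stops, so the local fraction is t = (16 − 0)/(87 − 0) = 16/87 ≈ 0.1839.
#1abc9c → (26, 188, 156); #1c2856 → (28, 40, 86).
R = 26 + 0.1839 × (28 − 26) = 26.368 → 26
G = 188 + 0.1839 × (40 − 188) = 160.783 → 161
B = 156 + 0.1839 × (86 − 156) = 143.127 → 143

(26, 161, 143)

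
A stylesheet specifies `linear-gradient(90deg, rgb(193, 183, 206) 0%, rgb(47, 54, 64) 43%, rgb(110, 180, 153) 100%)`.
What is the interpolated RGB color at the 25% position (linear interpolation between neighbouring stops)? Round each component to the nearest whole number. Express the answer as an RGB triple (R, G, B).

(108, 108, 123)

25% lies between the 0% and 43% stops, so the local fraction is t = (25 − 0)/(43 − 0) = 25/43 ≈ 0.5814.
R = 193 + 0.5814 × (47 − 193) = 108.116 → 108
G = 183 + 0.5814 × (54 − 183) = 107.999 → 108
B = 206 + 0.5814 × (64 − 206) = 123.441 → 123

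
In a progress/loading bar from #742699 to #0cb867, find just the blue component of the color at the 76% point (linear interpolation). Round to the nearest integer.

B₁ = 153 (from #742699), B₂ = 103 (from #0cb867).
B = 153 + 0.76 × (103 − 153) = 115 → 115

115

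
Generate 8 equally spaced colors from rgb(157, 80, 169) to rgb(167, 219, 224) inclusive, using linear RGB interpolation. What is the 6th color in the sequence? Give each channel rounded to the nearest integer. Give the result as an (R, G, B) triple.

With 8 swatches and endpoints inclusive, swatch 6 sits at t = (6 − 1)/(8 − 1) = 5/7 ≈ 0.7143.
R = 157 + 0.7143 × (167 − 157) = 164.143 → 164
G = 80 + 0.7143 × (219 − 80) = 179.288 → 179
B = 169 + 0.7143 × (224 − 169) = 208.286 → 208

(164, 179, 208)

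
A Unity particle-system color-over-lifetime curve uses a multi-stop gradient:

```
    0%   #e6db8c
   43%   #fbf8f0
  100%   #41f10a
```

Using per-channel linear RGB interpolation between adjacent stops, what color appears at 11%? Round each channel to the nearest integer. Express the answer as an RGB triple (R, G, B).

11% lies between the 0% and 43% stops, so the local fraction is t = (11 − 0)/(43 − 0) = 11/43 ≈ 0.2558.
#e6db8c → (230, 219, 140); #fbf8f0 → (251, 248, 240).
R = 230 + 0.2558 × (251 − 230) = 235.372 → 235
G = 219 + 0.2558 × (248 − 219) = 226.418 → 226
B = 140 + 0.2558 × (240 − 140) = 165.58 → 166

(235, 226, 166)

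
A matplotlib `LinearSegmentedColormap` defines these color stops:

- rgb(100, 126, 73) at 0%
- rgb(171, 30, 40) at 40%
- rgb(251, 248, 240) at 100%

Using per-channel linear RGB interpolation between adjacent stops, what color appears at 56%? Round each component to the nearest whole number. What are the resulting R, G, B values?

56% lies between the 40% and 100% stops, so the local fraction is t = (56 − 40)/(100 − 40) = 16/60 ≈ 0.2667.
R = 171 + 0.2667 × (251 − 171) = 192.336 → 192
G = 30 + 0.2667 × (248 − 30) = 88.141 → 88
B = 40 + 0.2667 × (240 − 40) = 93.34 → 93

(192, 88, 93)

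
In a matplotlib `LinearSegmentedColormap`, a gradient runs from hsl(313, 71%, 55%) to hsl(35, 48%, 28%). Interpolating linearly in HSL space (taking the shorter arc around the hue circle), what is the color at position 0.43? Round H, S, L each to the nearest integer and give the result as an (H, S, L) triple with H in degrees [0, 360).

(348, 61, 43)

Hue: 35 − 313 = -278°, but |-278| > 180 so the shorter arc goes the other way: Δh = -278 + 360 = 82°.
H = 313 + 0.43 × (82) = 348.26 → 348°
S = 71 + 0.43 × (48 − 71) = 61.11 → 61%
L = 55 + 0.43 × (28 − 55) = 43.39 → 43%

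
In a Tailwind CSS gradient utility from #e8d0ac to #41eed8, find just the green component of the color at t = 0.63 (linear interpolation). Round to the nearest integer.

G₁ = 208 (from #e8d0ac), G₂ = 238 (from #41eed8).
G = 208 + 0.63 × (238 − 208) = 226.9 → 227

227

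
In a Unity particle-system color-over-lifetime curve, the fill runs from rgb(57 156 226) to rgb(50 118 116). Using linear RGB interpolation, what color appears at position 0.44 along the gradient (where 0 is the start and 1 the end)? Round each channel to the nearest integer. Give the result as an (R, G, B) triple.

R = 57 + 0.44 × (50 − 57) = 57 + 0.44 × -7 = 53.92 → 54
G = 156 + 0.44 × (118 − 156) = 156 + 0.44 × -38 = 139.28 → 139
B = 226 + 0.44 × (116 − 226) = 226 + 0.44 × -110 = 177.6 → 178

(54, 139, 178)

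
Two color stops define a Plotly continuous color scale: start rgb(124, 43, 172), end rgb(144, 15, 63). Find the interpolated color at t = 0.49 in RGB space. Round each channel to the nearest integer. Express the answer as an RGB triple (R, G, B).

R = 124 + 0.49 × (144 − 124) = 124 + 0.49 × 20 = 133.8 → 134
G = 43 + 0.49 × (15 − 43) = 43 + 0.49 × -28 = 29.28 → 29
B = 172 + 0.49 × (63 − 172) = 172 + 0.49 × -109 = 118.59 → 119
So the blended color is (134, 29, 119), about #861d77.

(134, 29, 119)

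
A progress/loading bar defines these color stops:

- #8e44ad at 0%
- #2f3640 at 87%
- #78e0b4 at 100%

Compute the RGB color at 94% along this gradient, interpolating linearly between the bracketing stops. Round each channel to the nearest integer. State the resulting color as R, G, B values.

94% lies between the 87% and 100% stops, so the local fraction is t = (94 − 87)/(100 − 87) = 7/13 ≈ 0.5385.
#2f3640 → (47, 54, 64); #78e0b4 → (120, 224, 180).
R = 47 + 0.5385 × (120 − 47) = 86.31 → 86
G = 54 + 0.5385 × (224 − 54) = 145.545 → 146
B = 64 + 0.5385 × (180 − 64) = 126.466 → 126

(86, 146, 126)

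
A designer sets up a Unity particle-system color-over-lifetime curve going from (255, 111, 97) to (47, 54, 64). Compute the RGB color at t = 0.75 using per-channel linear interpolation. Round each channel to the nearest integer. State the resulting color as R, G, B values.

(99, 68, 72)

R = 255 + 0.75 × (47 − 255) = 255 + 0.75 × -208 = 99 → 99
G = 111 + 0.75 × (54 − 111) = 111 + 0.75 × -57 = 68.25 → 68
B = 97 + 0.75 × (64 − 97) = 97 + 0.75 × -33 = 72.25 → 72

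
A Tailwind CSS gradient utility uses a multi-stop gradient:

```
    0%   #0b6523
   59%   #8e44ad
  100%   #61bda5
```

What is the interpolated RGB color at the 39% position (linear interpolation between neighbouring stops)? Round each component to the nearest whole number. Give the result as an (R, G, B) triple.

(98, 79, 126)

39% lies between the 0% and 59% stops, so the local fraction is t = (39 − 0)/(59 − 0) = 39/59 ≈ 0.661.
#0b6523 → (11, 101, 35); #8e44ad → (142, 68, 173).
R = 11 + 0.661 × (142 − 11) = 97.591 → 98
G = 101 + 0.661 × (68 − 101) = 79.187 → 79
B = 35 + 0.661 × (173 − 35) = 126.218 → 126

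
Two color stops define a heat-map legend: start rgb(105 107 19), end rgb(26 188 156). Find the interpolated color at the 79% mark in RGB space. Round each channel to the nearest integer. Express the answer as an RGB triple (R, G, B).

79% corresponds to t = 0.79.
R = 105 + 0.79 × (26 − 105) = 105 + 0.79 × -79 = 42.59 → 43
G = 107 + 0.79 × (188 − 107) = 107 + 0.79 × 81 = 170.99 → 171
B = 19 + 0.79 × (156 − 19) = 19 + 0.79 × 137 = 127.23 → 127

(43, 171, 127)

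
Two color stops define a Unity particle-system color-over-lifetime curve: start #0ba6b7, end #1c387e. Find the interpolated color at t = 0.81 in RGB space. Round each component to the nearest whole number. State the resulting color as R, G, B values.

#0ba6b7 → (11, 166, 183); #1c387e → (28, 56, 126).
R = 11 + 0.81 × (28 − 11) = 11 + 0.81 × 17 = 24.77 → 25
G = 166 + 0.81 × (56 − 166) = 166 + 0.81 × -110 = 76.9 → 77
B = 183 + 0.81 × (126 − 183) = 183 + 0.81 × -57 = 136.83 → 137
So the blended color is (25, 77, 137), about #194d89.

(25, 77, 137)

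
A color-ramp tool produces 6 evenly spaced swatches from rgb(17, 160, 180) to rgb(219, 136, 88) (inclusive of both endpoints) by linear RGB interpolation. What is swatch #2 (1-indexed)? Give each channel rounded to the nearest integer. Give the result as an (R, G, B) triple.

(57, 155, 162)

With 6 swatches and endpoints inclusive, swatch 2 sits at t = (2 − 1)/(6 − 1) = 1/5 ≈ 0.2.
R = 17 + 0.2 × (219 − 17) = 57.4 → 57
G = 160 + 0.2 × (136 − 160) = 155.2 → 155
B = 180 + 0.2 × (88 − 180) = 161.6 → 162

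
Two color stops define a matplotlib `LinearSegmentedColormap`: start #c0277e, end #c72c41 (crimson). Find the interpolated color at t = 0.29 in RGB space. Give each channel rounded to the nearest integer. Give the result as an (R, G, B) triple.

#c0277e → (192, 39, 126); #c72c41 → (199, 44, 65).
R = 192 + 0.29 × (199 − 192) = 192 + 0.29 × 7 = 194.03 → 194
G = 39 + 0.29 × (44 − 39) = 39 + 0.29 × 5 = 40.45 → 40
B = 126 + 0.29 × (65 − 126) = 126 + 0.29 × -61 = 108.31 → 108

(194, 40, 108)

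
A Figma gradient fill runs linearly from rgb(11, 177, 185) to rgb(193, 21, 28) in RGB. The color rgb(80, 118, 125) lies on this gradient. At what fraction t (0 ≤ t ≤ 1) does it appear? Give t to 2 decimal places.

Invert the lerp on the R channel (largest span, 182): t = (80 − 11) / (193 − 11) = 69/182 = 0.37912.
Check on G: (118 − 177)/(21 − 177) = 0.3782 ✓

0.38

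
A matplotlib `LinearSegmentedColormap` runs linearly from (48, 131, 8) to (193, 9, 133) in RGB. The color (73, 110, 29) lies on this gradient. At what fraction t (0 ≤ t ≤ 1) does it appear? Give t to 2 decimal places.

Invert the lerp on the R channel (largest span, 145): t = (73 − 48) / (193 − 48) = 25/145 = 0.17241.
Check on G: (110 − 131)/(9 − 131) = 0.1721 ✓

0.17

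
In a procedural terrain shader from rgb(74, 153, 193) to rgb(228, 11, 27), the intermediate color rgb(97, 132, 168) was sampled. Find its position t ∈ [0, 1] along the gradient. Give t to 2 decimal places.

Invert the lerp on the B channel (largest span, 166): t = (168 − 193) / (27 − 193) = -25/-166 = 0.1506.
Check on R: (97 − 74)/(228 − 74) = 0.1494 ✓

0.15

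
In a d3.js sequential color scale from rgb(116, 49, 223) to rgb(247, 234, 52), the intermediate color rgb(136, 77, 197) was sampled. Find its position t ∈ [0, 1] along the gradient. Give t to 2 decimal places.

0.15

Invert the lerp on the G channel (largest span, 185): t = (77 − 49) / (234 − 49) = 28/185 = 0.15135.
Check on R: (136 − 116)/(247 − 116) = 0.1527 ✓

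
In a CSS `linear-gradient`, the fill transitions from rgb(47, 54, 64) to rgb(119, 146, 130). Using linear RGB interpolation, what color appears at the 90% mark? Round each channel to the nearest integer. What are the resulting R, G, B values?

90% corresponds to t = 0.9.
R = 47 + 0.9 × (119 − 47) = 47 + 0.9 × 72 = 111.8 → 112
G = 54 + 0.9 × (146 − 54) = 54 + 0.9 × 92 = 136.8 → 137
B = 64 + 0.9 × (130 − 64) = 64 + 0.9 × 66 = 123.4 → 123

(112, 137, 123)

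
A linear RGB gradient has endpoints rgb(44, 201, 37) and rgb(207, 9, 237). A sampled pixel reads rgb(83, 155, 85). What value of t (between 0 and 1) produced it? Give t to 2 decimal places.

0.24

Invert the lerp on the B channel (largest span, 200): t = (85 − 37) / (237 − 37) = 48/200 = 0.24.
Check on R: (83 − 44)/(207 − 44) = 0.2393 ✓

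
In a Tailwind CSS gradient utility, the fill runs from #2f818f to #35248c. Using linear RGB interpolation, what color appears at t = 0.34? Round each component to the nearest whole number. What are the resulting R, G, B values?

#2f818f → (47, 129, 143); #35248c → (53, 36, 140).
R = 47 + 0.34 × (53 − 47) = 47 + 0.34 × 6 = 49.04 → 49
G = 129 + 0.34 × (36 − 129) = 129 + 0.34 × -93 = 97.38 → 97
B = 143 + 0.34 × (140 − 143) = 143 + 0.34 × -3 = 141.98 → 142

(49, 97, 142)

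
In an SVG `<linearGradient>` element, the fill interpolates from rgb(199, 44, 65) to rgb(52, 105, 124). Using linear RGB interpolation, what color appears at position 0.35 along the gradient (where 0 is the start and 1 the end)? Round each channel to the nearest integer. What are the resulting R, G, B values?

R = 199 + 0.35 × (52 − 199) = 199 + 0.35 × -147 = 147.55 → 148
G = 44 + 0.35 × (105 − 44) = 44 + 0.35 × 61 = 65.35 → 65
B = 65 + 0.35 × (124 − 65) = 65 + 0.35 × 59 = 85.65 → 86

(148, 65, 86)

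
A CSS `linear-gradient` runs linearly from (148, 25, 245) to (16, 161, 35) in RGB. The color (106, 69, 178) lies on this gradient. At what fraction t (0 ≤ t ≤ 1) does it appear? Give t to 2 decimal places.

0.32

Invert the lerp on the B channel (largest span, 210): t = (178 − 245) / (35 − 245) = -67/-210 = 0.31905.
Check on R: (106 − 148)/(16 − 148) = 0.3182 ✓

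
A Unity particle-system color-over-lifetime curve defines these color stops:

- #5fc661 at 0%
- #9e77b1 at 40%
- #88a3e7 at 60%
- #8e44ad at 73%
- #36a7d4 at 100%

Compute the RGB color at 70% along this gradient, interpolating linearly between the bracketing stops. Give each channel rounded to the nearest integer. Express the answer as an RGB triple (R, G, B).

70% lies between the 60% and 73% stops, so the local fraction is t = (70 − 60)/(73 − 60) = 10/13 ≈ 0.7692.
#88a3e7 → (136, 163, 231); #8e44ad → (142, 68, 173).
R = 136 + 0.7692 × (142 − 136) = 140.615 → 141
G = 163 + 0.7692 × (68 − 163) = 89.926 → 90
B = 231 + 0.7692 × (173 − 231) = 186.386 → 186

(141, 90, 186)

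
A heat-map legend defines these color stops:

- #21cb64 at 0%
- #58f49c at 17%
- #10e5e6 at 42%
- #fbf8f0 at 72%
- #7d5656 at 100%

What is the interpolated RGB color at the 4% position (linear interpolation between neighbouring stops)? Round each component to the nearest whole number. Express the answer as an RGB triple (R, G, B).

4% lies between the 0% and 17% stops, so the local fraction is t = (4 − 0)/(17 − 0) = 4/17 ≈ 0.2353.
#21cb64 → (33, 203, 100); #58f49c → (88, 244, 156).
R = 33 + 0.2353 × (88 − 33) = 45.942 → 46
G = 203 + 0.2353 × (244 − 203) = 212.647 → 213
B = 100 + 0.2353 × (156 − 100) = 113.177 → 113

(46, 213, 113)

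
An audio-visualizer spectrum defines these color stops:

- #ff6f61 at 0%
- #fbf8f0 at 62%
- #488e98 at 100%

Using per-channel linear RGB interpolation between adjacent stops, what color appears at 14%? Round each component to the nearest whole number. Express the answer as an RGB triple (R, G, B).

(254, 142, 129)

14% lies between the 0% and 62% stops, so the local fraction is t = (14 − 0)/(62 − 0) = 14/62 ≈ 0.2258.
#ff6f61 → (255, 111, 97); #fbf8f0 → (251, 248, 240).
R = 255 + 0.2258 × (251 − 255) = 254.097 → 254
G = 111 + 0.2258 × (248 − 111) = 141.935 → 142
B = 97 + 0.2258 × (240 − 97) = 129.289 → 129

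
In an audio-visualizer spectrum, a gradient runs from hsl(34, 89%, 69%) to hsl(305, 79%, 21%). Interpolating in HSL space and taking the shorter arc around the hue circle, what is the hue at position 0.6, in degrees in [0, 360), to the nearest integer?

Hue: 305 − 34 = 271°, but |271| > 180 so the shorter arc goes the other way: Δh = 271 − 360 = -89°.
H = 34 + 0.6 × (-89) = -19.4 → -19 → -19 mod 360 = 341°

341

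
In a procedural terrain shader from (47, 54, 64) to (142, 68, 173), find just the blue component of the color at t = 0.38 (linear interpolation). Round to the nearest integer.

105

B = 64 + 0.38 × (173 − 64) = 105.42 → 105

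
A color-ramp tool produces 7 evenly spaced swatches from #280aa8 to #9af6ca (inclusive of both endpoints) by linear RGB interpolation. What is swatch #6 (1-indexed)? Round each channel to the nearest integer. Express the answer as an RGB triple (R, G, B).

(135, 207, 196)

With 7 swatches and endpoints inclusive, swatch 6 sits at t = (6 − 1)/(7 − 1) = 5/6 ≈ 0.8333.
#280aa8 → (40, 10, 168); #9af6ca → (154, 246, 202).
R = 40 + 0.8333 × (154 − 40) = 134.996 → 135
G = 10 + 0.8333 × (246 − 10) = 206.659 → 207
B = 168 + 0.8333 × (202 − 168) = 196.332 → 196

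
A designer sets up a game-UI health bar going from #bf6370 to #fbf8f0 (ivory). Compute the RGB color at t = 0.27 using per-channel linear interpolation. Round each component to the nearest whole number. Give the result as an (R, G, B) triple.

#bf6370 → (191, 99, 112); #fbf8f0 → (251, 248, 240).
R = 191 + 0.27 × (251 − 191) = 191 + 0.27 × 60 = 207.2 → 207
G = 99 + 0.27 × (248 − 99) = 99 + 0.27 × 149 = 139.23 → 139
B = 112 + 0.27 × (240 − 112) = 112 + 0.27 × 128 = 146.56 → 147

(207, 139, 147)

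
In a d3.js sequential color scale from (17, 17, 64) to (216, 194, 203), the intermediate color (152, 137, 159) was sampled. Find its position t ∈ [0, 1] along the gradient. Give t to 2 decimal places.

Invert the lerp on the R channel (largest span, 199): t = (152 − 17) / (216 − 17) = 135/199 = 0.67839.
Check on G: (137 − 17)/(194 − 17) = 0.678 ✓

0.68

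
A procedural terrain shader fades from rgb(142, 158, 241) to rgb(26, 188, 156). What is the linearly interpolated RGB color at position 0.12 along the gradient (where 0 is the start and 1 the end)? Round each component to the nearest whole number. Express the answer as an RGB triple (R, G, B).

(128, 162, 231)

R = 142 + 0.12 × (26 − 142) = 142 + 0.12 × -116 = 128.08 → 128
G = 158 + 0.12 × (188 − 158) = 158 + 0.12 × 30 = 161.6 → 162
B = 241 + 0.12 × (156 − 241) = 241 + 0.12 × -85 = 230.8 → 231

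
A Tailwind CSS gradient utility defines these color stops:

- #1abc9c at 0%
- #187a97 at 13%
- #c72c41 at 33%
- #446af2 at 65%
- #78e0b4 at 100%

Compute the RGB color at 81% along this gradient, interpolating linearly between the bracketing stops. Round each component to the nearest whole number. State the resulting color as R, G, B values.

81% lies between the 65% and 100% stops, so the local fraction is t = (81 − 65)/(100 − 65) = 16/35 ≈ 0.4571.
#446af2 → (68, 106, 242); #78e0b4 → (120, 224, 180).
R = 68 + 0.4571 × (120 − 68) = 91.769 → 92
G = 106 + 0.4571 × (224 − 106) = 159.938 → 160
B = 242 + 0.4571 × (180 − 242) = 213.66 → 214

(92, 160, 214)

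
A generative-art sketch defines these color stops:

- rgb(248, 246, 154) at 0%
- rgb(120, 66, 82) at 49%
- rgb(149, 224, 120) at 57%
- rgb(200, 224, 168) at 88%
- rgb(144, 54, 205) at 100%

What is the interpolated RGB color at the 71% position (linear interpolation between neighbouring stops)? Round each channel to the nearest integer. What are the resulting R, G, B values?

71% lies between the 57% and 88% stops, so the local fraction is t = (71 − 57)/(88 − 57) = 14/31 ≈ 0.4516.
R = 149 + 0.4516 × (200 − 149) = 172.032 → 172
G = 224 + 0.4516 × (224 − 224) = 224 → 224
B = 120 + 0.4516 × (168 − 120) = 141.677 → 142

(172, 224, 142)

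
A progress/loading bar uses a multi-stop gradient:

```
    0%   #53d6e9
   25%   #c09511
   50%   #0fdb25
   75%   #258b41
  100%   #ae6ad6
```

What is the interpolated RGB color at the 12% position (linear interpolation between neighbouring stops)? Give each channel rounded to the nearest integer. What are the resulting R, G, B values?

12% lies between the 0% and 25% stops, so the local fraction is t = (12 − 0)/(25 − 0) = 12/25 ≈ 0.48.
#53d6e9 → (83, 214, 233); #c09511 → (192, 149, 17).
R = 83 + 0.48 × (192 − 83) = 135.32 → 135
G = 214 + 0.48 × (149 − 214) = 182.8 → 183
B = 233 + 0.48 × (17 − 233) = 129.32 → 129

(135, 183, 129)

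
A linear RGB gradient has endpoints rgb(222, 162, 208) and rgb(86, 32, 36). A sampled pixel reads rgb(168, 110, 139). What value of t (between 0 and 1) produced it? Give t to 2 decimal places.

0.40

Invert the lerp on the B channel (largest span, 172): t = (139 − 208) / (36 − 208) = -69/-172 = 0.40116.
Check on R: (168 − 222)/(86 − 222) = 0.3971 ✓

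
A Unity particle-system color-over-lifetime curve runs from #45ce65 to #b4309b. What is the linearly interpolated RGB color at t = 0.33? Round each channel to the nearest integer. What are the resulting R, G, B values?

(106, 154, 119)

#45ce65 → (69, 206, 101); #b4309b → (180, 48, 155).
R = 69 + 0.33 × (180 − 69) = 69 + 0.33 × 111 = 105.63 → 106
G = 206 + 0.33 × (48 − 206) = 206 + 0.33 × -158 = 153.86 → 154
B = 101 + 0.33 × (155 − 101) = 101 + 0.33 × 54 = 118.82 → 119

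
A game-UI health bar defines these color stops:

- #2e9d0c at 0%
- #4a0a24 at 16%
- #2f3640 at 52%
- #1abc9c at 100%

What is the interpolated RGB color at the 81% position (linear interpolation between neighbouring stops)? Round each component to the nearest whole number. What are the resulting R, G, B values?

81% lies between the 52% and 100% stops, so the local fraction is t = (81 − 52)/(100 − 52) = 29/48 ≈ 0.6042.
#2f3640 → (47, 54, 64); #1abc9c → (26, 188, 156).
R = 47 + 0.6042 × (26 − 47) = 34.312 → 34
G = 54 + 0.6042 × (188 − 54) = 134.963 → 135
B = 64 + 0.6042 × (156 − 64) = 119.586 → 120

(34, 135, 120)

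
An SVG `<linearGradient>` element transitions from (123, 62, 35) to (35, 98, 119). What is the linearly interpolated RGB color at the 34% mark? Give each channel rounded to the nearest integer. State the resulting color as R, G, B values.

34% corresponds to t = 0.34.
R = 123 + 0.34 × (35 − 123) = 123 + 0.34 × -88 = 93.08 → 93
G = 62 + 0.34 × (98 − 62) = 62 + 0.34 × 36 = 74.24 → 74
B = 35 + 0.34 × (119 − 35) = 35 + 0.34 × 84 = 63.56 → 64

(93, 74, 64)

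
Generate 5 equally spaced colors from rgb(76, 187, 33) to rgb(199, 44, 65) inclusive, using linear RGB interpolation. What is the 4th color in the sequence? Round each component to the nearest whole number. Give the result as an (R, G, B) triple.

(168, 80, 57)

With 5 swatches and endpoints inclusive, swatch 4 sits at t = (4 − 1)/(5 − 1) = 3/4 ≈ 0.75.
R = 76 + 0.75 × (199 − 76) = 168.25 → 168
G = 187 + 0.75 × (44 − 187) = 79.75 → 80
B = 33 + 0.75 × (65 − 33) = 57 → 57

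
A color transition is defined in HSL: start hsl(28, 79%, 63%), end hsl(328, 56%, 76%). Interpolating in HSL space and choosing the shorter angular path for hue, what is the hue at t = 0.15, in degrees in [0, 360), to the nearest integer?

19

Hue: 328 − 28 = 300°, but |300| > 180 so the shorter arc goes the other way: Δh = 300 − 360 = -60°.
H = 28 + 0.15 × (-60) = 19 → 19°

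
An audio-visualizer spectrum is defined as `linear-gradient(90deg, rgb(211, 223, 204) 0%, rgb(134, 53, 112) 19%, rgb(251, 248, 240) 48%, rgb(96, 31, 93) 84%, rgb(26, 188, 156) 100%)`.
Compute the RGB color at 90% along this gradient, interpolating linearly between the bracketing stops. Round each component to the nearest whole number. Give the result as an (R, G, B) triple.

(70, 90, 117)

90% lies between the 84% and 100% stops, so the local fraction is t = (90 − 84)/(100 − 84) = 6/16 ≈ 0.375.
R = 96 + 0.375 × (26 − 96) = 69.75 → 70
G = 31 + 0.375 × (188 − 31) = 89.875 → 90
B = 93 + 0.375 × (156 − 93) = 116.625 → 117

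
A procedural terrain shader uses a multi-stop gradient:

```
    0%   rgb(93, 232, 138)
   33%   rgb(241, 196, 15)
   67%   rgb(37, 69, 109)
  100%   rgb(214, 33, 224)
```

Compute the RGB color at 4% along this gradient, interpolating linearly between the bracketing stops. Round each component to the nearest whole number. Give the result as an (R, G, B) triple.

4% lies between the 0% and 33% stops, so the local fraction is t = (4 − 0)/(33 − 0) = 4/33 ≈ 0.1212.
R = 93 + 0.1212 × (241 − 93) = 110.938 → 111
G = 232 + 0.1212 × (196 − 232) = 227.637 → 228
B = 138 + 0.1212 × (15 − 138) = 123.092 → 123

(111, 228, 123)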